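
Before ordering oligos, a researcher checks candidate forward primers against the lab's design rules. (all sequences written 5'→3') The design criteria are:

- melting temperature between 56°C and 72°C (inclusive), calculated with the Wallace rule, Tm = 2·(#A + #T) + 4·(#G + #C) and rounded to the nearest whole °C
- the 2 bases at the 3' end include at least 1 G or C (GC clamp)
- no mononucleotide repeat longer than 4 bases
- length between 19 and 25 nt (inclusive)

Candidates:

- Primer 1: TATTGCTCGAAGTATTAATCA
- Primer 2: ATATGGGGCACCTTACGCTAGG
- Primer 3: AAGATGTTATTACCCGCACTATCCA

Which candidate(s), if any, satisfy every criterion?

Primer 2 and Primer 3.

Primer 1 (21 nt, A=7 T=8 G=3 C=3): Tm = 2·15 + 4·6 = 54°C, outside 56–72°C ✗; 3' end CA has 1 G/C ✓; longest run = 2 ✓; length 21 ✓ — fails.
Primer 2 (22 nt, A=5 T=5 G=7 C=5): Tm = 2·10 + 4·12 = 68°C ✓; 3' end GG has 2 G/C ✓; longest run = 4 ✓; length 22 ✓ — passes.
Primer 3 (25 nt, A=8 T=7 G=3 C=7): Tm = 2·15 + 4·10 = 70°C ✓; 3' end CA has 1 G/C ✓; longest run = 3 ✓; length 25 ✓ — passes.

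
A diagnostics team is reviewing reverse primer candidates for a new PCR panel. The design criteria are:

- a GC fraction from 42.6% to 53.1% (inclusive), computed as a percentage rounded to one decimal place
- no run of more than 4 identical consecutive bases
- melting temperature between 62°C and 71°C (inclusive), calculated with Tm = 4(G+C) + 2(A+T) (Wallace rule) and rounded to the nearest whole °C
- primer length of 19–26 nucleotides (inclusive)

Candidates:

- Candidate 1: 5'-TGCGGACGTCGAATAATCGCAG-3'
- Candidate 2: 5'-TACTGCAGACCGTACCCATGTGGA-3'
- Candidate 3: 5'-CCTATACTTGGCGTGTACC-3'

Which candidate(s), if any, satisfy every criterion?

Candidate 1 (22 nt, A=6 T=4 G=7 C=5): GC 12/22 = 54.5%, outside 42.6–53.1% ✗; longest run = 2 ✓; Tm = 2·10 + 4·12 = 68°C ✓; length 22 ✓ — fails.
Candidate 2 (24 nt, A=6 T=5 G=6 C=7): GC 13/24 = 54.2%, outside 42.6–53.1% ✗; longest run = 3 ✓; Tm = 2·11 + 4·13 = 74°C, outside 62–71°C ✗; length 24 ✓ — fails.
Candidate 3 (19 nt, A=3 T=6 G=4 C=6): GC 10/19 = 52.6% ✓; longest run = 2 ✓; Tm = 2·9 + 4·10 = 58°C, outside 62–71°C ✗; length 19 ✓ — fails.

None of the candidates satisfy all criteria.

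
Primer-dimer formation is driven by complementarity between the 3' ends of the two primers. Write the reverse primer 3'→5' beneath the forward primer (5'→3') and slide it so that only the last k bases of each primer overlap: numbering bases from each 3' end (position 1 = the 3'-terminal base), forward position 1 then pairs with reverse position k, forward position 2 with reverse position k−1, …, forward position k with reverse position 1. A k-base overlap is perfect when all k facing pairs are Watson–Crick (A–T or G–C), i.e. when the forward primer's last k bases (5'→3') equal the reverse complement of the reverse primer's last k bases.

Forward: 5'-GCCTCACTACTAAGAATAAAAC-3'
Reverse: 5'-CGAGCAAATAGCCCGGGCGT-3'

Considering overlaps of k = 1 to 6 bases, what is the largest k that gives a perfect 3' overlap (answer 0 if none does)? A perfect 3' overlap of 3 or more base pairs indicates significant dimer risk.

Last 6 bases (5'→3') — forward …TAAAAC, reverse …GGGCGT.
Reverse complement of the reverse primer's last 6 bases: ACGCCC; its first k bases are the reverse complement of the reverse primer's last k bases, so a perfect k-base overlap needs the forward primer's last k bases to equal them.
Comparing (forward last k vs required): k=1: C vs A ✗; k=2: AC vs AC ✓; k=3: AAC vs ACG ✗; k=4: AAAC vs ACGC ✗; k=5: AAAAC vs ACGCC ✗; k=6: TAAAAC vs ACGCCC ✗.
Only k = 2 is perfect, so the longest perfect 3' overlap is 2.

Longest perfect overlap: 2 complementary base pairs; below the dimer-risk threshold (threshold 3).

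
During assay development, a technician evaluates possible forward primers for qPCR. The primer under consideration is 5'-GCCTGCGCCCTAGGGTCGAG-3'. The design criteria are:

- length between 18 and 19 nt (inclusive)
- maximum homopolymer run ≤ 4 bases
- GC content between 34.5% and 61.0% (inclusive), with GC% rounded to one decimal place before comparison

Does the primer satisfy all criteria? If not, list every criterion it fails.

Fails: length, GC content.

Base counts: A=2, T=3, G=8, C=7 (length 20).
length: length 20, outside 18–19 ✗
homopolymer run: longest run = 3 ✓
GC content: GC 15/20 = 75.0%, outside 34.5–61.0% ✗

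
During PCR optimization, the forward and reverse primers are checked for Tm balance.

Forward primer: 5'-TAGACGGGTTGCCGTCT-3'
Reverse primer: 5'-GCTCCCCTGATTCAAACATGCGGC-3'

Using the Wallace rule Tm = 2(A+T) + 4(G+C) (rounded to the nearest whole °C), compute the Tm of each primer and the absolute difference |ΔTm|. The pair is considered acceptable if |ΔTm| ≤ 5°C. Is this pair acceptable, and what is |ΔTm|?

|ΔTm| = 22°C; the pair is not acceptable.

Forward: A=2 T=5 G=6 C=4 → Tm = 2·7 + 4·10 = 54°C.
Reverse: A=5 T=5 G=5 C=9 → Tm = 2·10 + 4·14 = 76°C.
|ΔTm| = |54 − 76| = 22°C, > 5°C.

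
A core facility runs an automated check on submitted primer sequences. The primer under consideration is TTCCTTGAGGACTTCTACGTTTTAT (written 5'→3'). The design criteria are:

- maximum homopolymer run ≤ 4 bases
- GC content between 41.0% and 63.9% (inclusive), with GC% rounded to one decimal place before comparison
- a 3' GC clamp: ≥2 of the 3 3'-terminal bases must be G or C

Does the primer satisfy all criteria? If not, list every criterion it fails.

Base counts: A=4, T=12, G=4, C=5 (length 25).
homopolymer run: longest run = 4 ✓
GC content: GC 9/25 = 36.0%, outside 41.0–63.9% ✗
GC clamp: 3' end TAT has 0 G/C, need ≥2 ✗

Fails: GC content, GC clamp.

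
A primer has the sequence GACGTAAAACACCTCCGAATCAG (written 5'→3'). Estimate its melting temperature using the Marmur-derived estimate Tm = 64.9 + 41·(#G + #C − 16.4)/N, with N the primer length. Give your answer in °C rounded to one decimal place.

Base counts: A=9, T=3, G=4, C=7; G+C = 11, N = 23.
Tm = 64.9 + 41·(11 − 16.4)/23 = 64.9 + -221.40/23 = 55.3°C.

55.3°C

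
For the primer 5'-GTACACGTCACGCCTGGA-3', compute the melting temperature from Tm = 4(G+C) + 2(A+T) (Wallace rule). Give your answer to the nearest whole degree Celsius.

Base counts: A=4, T=3, G=5, C=6 (length 18).
Tm = 2·(4+3) + 4·(5+6) = 2·7 + 4·11 = 14 + 44 = 58°C.

58°C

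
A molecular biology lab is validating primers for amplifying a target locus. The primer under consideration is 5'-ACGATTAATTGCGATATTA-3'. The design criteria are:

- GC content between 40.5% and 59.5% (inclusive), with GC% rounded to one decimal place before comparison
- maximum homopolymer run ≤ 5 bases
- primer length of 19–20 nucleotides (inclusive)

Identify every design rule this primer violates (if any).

Base counts: A=7, T=7, G=3, C=2 (length 19).
GC content: GC 5/19 = 26.3%, outside 40.5–59.5% ✗
homopolymer run: longest run = 2 ✓
length: length 19 ✓

Fails: GC content.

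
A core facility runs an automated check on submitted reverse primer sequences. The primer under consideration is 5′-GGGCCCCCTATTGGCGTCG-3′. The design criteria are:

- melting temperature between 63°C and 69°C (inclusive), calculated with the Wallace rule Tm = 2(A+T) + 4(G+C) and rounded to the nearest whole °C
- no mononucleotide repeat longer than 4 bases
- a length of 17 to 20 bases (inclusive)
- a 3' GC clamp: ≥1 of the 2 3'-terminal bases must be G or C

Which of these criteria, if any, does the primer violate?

Base counts: A=1, T=4, G=7, C=7 (length 19).
Tm: Tm = 2·5 + 4·14 = 66°C ✓
homopolymer run: longest run = 5, exceeds 4 ✗
length: length 19 ✓
GC clamp: 3' end CG has 2 G/C ✓

Fails: homopolymer run.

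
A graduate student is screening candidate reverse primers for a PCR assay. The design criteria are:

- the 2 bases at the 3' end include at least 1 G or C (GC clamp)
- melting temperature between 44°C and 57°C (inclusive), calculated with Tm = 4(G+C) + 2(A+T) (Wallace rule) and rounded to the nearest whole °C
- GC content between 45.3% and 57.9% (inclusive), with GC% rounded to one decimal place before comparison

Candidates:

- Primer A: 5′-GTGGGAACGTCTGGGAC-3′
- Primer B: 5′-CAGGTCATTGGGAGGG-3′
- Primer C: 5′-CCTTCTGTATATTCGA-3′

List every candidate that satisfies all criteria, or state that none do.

None of the candidates satisfy all criteria.

Primer A (17 nt, A=3 T=3 G=8 C=3): 3' end AC has 1 G/C ✓; Tm = 2·6 + 4·11 = 56°C ✓; GC 11/17 = 64.7%, outside 45.3–57.9% ✗ — fails.
Primer B (16 nt, A=3 T=3 G=8 C=2): 3' end GG has 2 G/C ✓; Tm = 2·6 + 4·10 = 52°C ✓; GC 10/16 = 62.5%, outside 45.3–57.9% ✗ — fails.
Primer C (16 nt, A=3 T=7 G=2 C=4): 3' end GA has 1 G/C ✓; Tm = 2·10 + 4·6 = 44°C ✓; GC 6/16 = 37.5%, outside 45.3–57.9% ✗ — fails.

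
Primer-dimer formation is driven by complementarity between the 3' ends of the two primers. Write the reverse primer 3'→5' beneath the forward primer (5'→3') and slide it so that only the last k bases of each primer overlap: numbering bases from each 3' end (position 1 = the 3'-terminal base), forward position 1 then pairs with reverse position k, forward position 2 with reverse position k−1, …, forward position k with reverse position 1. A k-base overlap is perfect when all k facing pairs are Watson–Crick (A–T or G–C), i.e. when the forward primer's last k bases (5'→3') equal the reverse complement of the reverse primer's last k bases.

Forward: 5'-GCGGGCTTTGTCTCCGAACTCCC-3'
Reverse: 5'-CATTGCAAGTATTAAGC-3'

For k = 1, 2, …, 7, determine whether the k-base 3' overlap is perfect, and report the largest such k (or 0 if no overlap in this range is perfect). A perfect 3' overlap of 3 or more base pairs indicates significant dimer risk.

Last 7 bases (5'→3') — forward …AACTCCC, reverse …ATTAAGC.
Reverse complement of the reverse primer's last 7 bases: GCTTAAT; its first k bases are the reverse complement of the reverse primer's last k bases, so a perfect k-base overlap needs the forward primer's last k bases to equal them.
Comparing (forward last k vs required): k=1: C vs G ✗; k=2: CC vs GC ✗; k=3: CCC vs GCT ✗; k=4: TCCC vs GCTT ✗; k=5: CTCCC vs GCTTA ✗; k=6: ACTCCC vs GCTTAA ✗; k=7: AACTCCC vs GCTTAAT ✗.
No overlap length from 1 to 7 is perfect, so the longest perfect 3' overlap is 0.

Longest perfect overlap: 0 complementary base pairs; below the dimer-risk threshold (threshold 3).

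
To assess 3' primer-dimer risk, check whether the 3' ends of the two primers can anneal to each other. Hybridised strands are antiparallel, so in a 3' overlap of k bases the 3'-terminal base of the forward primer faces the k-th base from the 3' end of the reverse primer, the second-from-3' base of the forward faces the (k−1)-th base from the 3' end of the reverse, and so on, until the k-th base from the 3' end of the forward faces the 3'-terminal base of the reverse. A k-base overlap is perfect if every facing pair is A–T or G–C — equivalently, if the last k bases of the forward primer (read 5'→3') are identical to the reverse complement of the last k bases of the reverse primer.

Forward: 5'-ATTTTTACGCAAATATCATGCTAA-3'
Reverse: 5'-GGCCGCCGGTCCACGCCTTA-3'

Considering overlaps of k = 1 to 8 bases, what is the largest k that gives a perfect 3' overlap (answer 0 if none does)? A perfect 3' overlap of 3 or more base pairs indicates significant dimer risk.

Last 8 bases (5'→3') — forward …CATGCTAA, reverse …ACGCCTTA.
Reverse complement of the reverse primer's last 8 bases: TAAGGCGT; its first k bases are the reverse complement of the reverse primer's last k bases, so a perfect k-base overlap needs the forward primer's last k bases to equal them.
Comparing (forward last k vs required): k=1: A vs T ✗; k=2: AA vs TA ✗; k=3: TAA vs TAA ✓; k=4: CTAA vs TAAG ✗; k=5: GCTAA vs TAAGG ✗; k=6: TGCTAA vs TAAGGC ✗; k=7: ATGCTAA vs TAAGGCG ✗; k=8: CATGCTAA vs TAAGGCGT ✗.
Only k = 3 is perfect, so the longest perfect 3' overlap is 3.

Longest perfect overlap: 3 complementary base pairs; significant dimer risk (threshold 3).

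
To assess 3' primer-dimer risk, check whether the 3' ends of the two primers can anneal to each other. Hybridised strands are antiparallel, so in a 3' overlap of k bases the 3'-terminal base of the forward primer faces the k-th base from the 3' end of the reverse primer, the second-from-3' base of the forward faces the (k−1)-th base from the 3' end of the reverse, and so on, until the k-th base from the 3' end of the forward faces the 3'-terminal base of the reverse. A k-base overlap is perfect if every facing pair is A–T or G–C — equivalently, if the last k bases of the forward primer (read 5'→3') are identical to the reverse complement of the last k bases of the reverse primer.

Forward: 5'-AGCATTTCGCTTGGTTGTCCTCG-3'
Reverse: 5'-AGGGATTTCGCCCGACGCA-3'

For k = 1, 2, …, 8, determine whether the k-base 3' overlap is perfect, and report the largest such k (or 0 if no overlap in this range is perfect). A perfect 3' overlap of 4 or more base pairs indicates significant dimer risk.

Longest perfect overlap: 0 complementary base pairs; below the dimer-risk threshold (threshold 4).

Last 8 bases (5'→3') — forward …TGTCCTCG, reverse …CCGACGCA.
Reverse complement of the reverse primer's last 8 bases: TGCGTCGG; its first k bases are the reverse complement of the reverse primer's last k bases, so a perfect k-base overlap needs the forward primer's last k bases to equal them.
Comparing (forward last k vs required): k=1: G vs T ✗; k=2: CG vs TG ✗; k=3: TCG vs TGC ✗; k=4: CTCG vs TGCG ✗; k=5: CCTCG vs TGCGT ✗; k=6: TCCTCG vs TGCGTC ✗; k=7: GTCCTCG vs TGCGTCG ✗; k=8: TGTCCTCG vs TGCGTCGG ✗.
No overlap length from 1 to 8 is perfect, so the longest perfect 3' overlap is 0.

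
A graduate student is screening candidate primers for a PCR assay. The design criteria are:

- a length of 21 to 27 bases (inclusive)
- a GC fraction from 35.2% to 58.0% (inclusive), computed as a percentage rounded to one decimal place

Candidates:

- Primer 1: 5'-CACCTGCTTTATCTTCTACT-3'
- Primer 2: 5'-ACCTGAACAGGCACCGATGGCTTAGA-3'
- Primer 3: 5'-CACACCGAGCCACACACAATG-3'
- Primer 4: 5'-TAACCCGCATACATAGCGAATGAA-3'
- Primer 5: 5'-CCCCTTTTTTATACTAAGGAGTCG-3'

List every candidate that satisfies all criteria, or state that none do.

Primer 2, Primer 3, Primer 4 and Primer 5.

Primer 1 (20 nt, A=3 T=9 G=1 C=7): length 20, outside 21–27 ✗; GC 8/20 = 40.0% ✓ — fails.
Primer 2 (26 nt, A=8 T=4 G=7 C=7): length 26 ✓; GC 14/26 = 53.8% ✓ — passes.
Primer 3 (21 nt, A=8 T=1 G=3 C=9): length 21 ✓; GC 12/21 = 57.1% ✓ — passes.
Primer 4 (24 nt, A=10 T=4 G=4 C=6): length 24 ✓; GC 10/24 = 41.7% ✓ — passes.
Primer 5 (24 nt, A=5 T=9 G=4 C=6): length 24 ✓; GC 10/24 = 41.7% ✓ — passes.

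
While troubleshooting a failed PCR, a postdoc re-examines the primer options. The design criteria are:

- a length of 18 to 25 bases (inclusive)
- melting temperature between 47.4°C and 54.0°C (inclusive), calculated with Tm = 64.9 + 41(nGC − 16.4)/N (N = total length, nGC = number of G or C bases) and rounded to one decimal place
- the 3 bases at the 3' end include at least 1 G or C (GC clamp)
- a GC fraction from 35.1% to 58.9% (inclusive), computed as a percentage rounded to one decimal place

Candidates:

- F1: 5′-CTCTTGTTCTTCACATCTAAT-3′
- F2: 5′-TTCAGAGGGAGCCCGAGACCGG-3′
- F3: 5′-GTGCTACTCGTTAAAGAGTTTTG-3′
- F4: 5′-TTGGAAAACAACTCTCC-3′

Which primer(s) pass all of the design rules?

F1 (21 nt, A=4 T=10 G=1 C=6): length 21 ✓; Tm = 64.9 + 41·(7 − 16.4)/21 = 46.5°C, outside 47.4–54.0°C ✗; 3' end AAT has 0 G/C, need ≥1 ✗; GC 7/21 = 33.3%, outside 35.1–58.9% ✗ — fails.
F2 (22 nt, A=5 T=2 G=9 C=6): length 22 ✓; Tm = 64.9 + 41·(15 − 16.4)/22 = 62.3°C, outside 47.4–54.0°C ✗; 3' end CGG has 3 G/C ✓; GC 15/22 = 68.2%, outside 35.1–58.9% ✗ — fails.
F3 (23 nt, A=5 T=9 G=6 C=3): length 23 ✓; Tm = 64.9 + 41·(9 − 16.4)/23 = 51.7°C ✓; 3' end TTG has 1 G/C ✓; GC 9/23 = 39.1% ✓ — passes.
F4 (17 nt, A=6 T=4 G=2 C=5): length 17, outside 18–25 ✗; Tm = 64.9 + 41·(7 − 16.4)/17 = 42.2°C, outside 47.4–54.0°C ✗; 3' end TCC has 2 G/C ✓; GC 7/17 = 41.2% ✓ — fails.

F3 only.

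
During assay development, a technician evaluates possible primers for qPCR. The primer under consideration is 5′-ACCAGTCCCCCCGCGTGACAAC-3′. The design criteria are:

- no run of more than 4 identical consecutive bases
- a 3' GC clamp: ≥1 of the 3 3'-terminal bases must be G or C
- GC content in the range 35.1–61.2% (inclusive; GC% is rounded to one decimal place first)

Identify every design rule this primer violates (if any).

Base counts: A=5, T=2, G=4, C=11 (length 22).
homopolymer run: longest run = 6, exceeds 4 ✗
GC clamp: 3' end AAC has 1 G/C ✓
GC content: GC 15/22 = 68.2%, outside 35.1–61.2% ✗

Fails: homopolymer run, GC content.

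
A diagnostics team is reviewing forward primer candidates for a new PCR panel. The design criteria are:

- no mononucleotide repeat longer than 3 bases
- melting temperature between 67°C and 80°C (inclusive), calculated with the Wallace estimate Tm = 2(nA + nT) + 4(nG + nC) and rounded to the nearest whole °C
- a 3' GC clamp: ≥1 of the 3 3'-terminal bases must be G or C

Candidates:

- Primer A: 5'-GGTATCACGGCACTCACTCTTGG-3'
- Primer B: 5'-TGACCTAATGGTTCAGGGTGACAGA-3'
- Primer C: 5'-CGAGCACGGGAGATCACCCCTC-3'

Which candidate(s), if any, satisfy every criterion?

Primer A (23 nt, A=4 T=6 G=6 C=7): longest run = 2 ✓; Tm = 2·10 + 4·13 = 72°C ✓; 3' end TGG has 2 G/C ✓ — passes.
Primer B (25 nt, A=7 T=6 G=8 C=4): longest run = 3 ✓; Tm = 2·13 + 4·12 = 74°C ✓; 3' end AGA has 1 G/C ✓ — passes.
Primer C (22 nt, A=5 T=2 G=6 C=9): longest run = 4, exceeds 3 ✗; Tm = 2·7 + 4·15 = 74°C ✓; 3' end CTC has 2 G/C ✓ — fails.

Primer A and Primer B.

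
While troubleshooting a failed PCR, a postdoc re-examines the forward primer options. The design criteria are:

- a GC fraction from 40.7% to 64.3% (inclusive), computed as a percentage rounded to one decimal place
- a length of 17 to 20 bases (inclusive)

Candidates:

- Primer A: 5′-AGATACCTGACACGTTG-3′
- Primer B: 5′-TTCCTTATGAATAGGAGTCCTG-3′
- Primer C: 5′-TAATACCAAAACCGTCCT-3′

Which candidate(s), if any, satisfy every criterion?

Primer A only.

Primer A (17 nt, A=5 T=4 G=4 C=4): GC 8/17 = 47.1% ✓; length 17 ✓ — passes.
Primer B (22 nt, A=5 T=8 G=5 C=4): GC 9/22 = 40.9% ✓; length 22, outside 17–20 ✗ — fails.
Primer C (18 nt, A=7 T=4 G=1 C=6): GC 7/18 = 38.9%, outside 40.7–64.3% ✗; length 18 ✓ — fails.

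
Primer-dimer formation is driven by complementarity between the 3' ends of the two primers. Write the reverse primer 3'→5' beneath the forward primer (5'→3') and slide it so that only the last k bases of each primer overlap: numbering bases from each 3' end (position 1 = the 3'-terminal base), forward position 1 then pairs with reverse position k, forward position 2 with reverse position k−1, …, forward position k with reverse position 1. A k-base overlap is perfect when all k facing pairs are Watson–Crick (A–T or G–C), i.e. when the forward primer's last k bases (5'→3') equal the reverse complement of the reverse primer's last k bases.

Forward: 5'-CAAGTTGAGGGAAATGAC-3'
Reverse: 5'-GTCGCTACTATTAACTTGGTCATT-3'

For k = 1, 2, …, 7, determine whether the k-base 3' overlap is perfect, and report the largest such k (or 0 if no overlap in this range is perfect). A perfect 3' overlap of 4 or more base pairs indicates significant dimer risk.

Longest perfect overlap: 6 complementary base pairs; significant dimer risk (threshold 4).

Last 7 bases (5'→3') — forward …AAATGAC, reverse …GGTCATT.
Reverse complement of the reverse primer's last 7 bases: AATGACC; its first k bases are the reverse complement of the reverse primer's last k bases, so a perfect k-base overlap needs the forward primer's last k bases to equal them.
Comparing (forward last k vs required): k=1: C vs A ✗; k=2: AC vs AA ✗; k=3: GAC vs AAT ✗; k=4: TGAC vs AATG ✗; k=5: ATGAC vs AATGA ✗; k=6: AATGAC vs AATGAC ✓; k=7: AAATGAC vs AATGACC ✗.
Only k = 6 is perfect, so the longest perfect 3' overlap is 6.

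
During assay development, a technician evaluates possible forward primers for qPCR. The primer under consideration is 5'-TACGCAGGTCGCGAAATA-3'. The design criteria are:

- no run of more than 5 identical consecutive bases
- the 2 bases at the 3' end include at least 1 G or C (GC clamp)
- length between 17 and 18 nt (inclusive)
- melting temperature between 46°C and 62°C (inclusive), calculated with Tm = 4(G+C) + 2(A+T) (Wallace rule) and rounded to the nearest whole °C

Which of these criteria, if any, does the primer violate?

Base counts: A=6, T=3, G=5, C=4 (length 18).
homopolymer run: longest run = 3 ✓
GC clamp: 3' end TA has 0 G/C, need ≥1 ✗
length: length 18 ✓
Tm: Tm = 2·9 + 4·9 = 54°C ✓

Fails: GC clamp.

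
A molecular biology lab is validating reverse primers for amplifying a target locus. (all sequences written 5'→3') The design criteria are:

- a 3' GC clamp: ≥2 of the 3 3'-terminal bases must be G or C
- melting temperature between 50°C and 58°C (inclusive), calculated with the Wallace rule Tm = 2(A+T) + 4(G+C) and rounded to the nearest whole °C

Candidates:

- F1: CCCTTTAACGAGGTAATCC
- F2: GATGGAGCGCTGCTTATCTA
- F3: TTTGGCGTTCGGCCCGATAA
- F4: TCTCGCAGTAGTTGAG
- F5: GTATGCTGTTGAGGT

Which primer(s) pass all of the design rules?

F1 only.

F1 (19 nt, A=5 T=5 G=3 C=6): 3' end TCC has 2 G/C ✓; Tm = 2·10 + 4·9 = 56°C ✓ — passes.
F2 (20 nt, A=4 T=6 G=6 C=4): 3' end CTA has 1 G/C, need ≥2 ✗; Tm = 2·10 + 4·10 = 60°C, outside 50–58°C ✗ — fails.
F3 (20 nt, A=3 T=6 G=6 C=5): 3' end TAA has 0 G/C, need ≥2 ✗; Tm = 2·9 + 4·11 = 62°C, outside 50–58°C ✗ — fails.
F4 (16 nt, A=3 T=5 G=5 C=3): 3' end GAG has 2 G/C ✓; Tm = 2·8 + 4·8 = 48°C, outside 50–58°C ✗ — fails.
F5 (15 nt, A=2 T=6 G=6 C=1): 3' end GGT has 2 G/C ✓; Tm = 2·8 + 4·7 = 44°C, outside 50–58°C ✗ — fails.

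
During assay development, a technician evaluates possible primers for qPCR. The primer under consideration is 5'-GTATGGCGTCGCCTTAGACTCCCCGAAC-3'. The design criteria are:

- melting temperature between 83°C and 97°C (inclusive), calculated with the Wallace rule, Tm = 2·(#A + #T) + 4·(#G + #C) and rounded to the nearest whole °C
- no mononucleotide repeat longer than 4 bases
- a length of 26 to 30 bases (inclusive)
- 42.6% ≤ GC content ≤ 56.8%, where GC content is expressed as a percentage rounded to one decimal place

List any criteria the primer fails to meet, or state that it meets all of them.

Base counts: A=5, T=6, G=7, C=10 (length 28).
Tm: Tm = 2·11 + 4·17 = 90°C ✓
homopolymer run: longest run = 4 ✓
length: length 28 ✓
GC content: GC 17/28 = 60.7%, outside 42.6–56.8% ✗

Fails: GC content.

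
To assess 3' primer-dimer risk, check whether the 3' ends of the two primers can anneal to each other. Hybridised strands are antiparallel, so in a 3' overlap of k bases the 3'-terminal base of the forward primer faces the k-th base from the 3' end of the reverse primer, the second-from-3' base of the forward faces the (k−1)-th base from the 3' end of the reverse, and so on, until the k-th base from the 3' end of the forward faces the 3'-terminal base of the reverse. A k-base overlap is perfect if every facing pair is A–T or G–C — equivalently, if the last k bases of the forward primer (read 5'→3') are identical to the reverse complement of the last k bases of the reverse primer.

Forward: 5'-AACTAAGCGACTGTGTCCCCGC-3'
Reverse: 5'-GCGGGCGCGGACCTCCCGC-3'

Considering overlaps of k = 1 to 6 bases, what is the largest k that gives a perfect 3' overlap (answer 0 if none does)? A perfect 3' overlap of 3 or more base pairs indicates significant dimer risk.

Last 6 bases (5'→3') — forward …CCCCGC, reverse …TCCCGC.
Reverse complement of the reverse primer's last 6 bases: GCGGGA; its first k bases are the reverse complement of the reverse primer's last k bases, so a perfect k-base overlap needs the forward primer's last k bases to equal them.
Comparing (forward last k vs required): k=1: C vs G ✗; k=2: GC vs GC ✓; k=3: CGC vs GCG ✗; k=4: CCGC vs GCGG ✗; k=5: CCCGC vs GCGGG ✗; k=6: CCCCGC vs GCGGGA ✗.
Only k = 2 is perfect, so the longest perfect 3' overlap is 2.

Longest perfect overlap: 2 complementary base pairs; below the dimer-risk threshold (threshold 3).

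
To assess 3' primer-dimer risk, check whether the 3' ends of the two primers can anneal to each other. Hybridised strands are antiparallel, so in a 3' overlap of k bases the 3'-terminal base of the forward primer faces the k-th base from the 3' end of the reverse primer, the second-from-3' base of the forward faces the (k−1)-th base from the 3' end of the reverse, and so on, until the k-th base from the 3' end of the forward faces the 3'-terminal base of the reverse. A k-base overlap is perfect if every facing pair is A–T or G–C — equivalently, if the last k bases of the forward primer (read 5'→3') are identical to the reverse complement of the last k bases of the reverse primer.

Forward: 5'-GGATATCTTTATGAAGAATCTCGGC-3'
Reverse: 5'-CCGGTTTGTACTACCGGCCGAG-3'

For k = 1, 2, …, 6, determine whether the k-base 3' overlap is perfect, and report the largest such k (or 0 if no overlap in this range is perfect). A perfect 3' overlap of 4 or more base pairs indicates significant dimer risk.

Last 6 bases (5'→3') — forward …CTCGGC, reverse …GCCGAG.
Reverse complement of the reverse primer's last 6 bases: CTCGGC; its first k bases are the reverse complement of the reverse primer's last k bases, so a perfect k-base overlap needs the forward primer's last k bases to equal them.
Comparing (forward last k vs required): k=1: C vs C ✓; k=2: GC vs CT ✗; k=3: GGC vs CTC ✗; k=4: CGGC vs CTCG ✗; k=5: TCGGC vs CTCGG ✗; k=6: CTCGGC vs CTCGGC ✓.
Perfect overlaps at k = 1, 6; the largest is 6.

Longest perfect overlap: 6 complementary base pairs; significant dimer risk (threshold 4).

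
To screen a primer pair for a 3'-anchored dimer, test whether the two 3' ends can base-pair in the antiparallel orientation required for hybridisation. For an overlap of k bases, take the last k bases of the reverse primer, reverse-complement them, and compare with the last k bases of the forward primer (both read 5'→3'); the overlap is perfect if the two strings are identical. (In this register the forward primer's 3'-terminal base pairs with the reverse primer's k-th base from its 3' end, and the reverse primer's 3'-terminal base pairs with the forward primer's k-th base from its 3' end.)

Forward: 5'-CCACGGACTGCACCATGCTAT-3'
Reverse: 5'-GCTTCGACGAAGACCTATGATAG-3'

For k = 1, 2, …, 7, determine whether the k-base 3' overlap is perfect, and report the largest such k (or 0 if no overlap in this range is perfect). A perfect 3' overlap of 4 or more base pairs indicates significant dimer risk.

Last 7 bases (5'→3') — forward …ATGCTAT, reverse …ATGATAG.
Reverse complement of the reverse primer's last 7 bases: CTATCAT; its first k bases are the reverse complement of the reverse primer's last k bases, so a perfect k-base overlap needs the forward primer's last k bases to equal them.
Comparing (forward last k vs required): k=1: T vs C ✗; k=2: AT vs CT ✗; k=3: TAT vs CTA ✗; k=4: CTAT vs CTAT ✓; k=5: GCTAT vs CTATC ✗; k=6: TGCTAT vs CTATCA ✗; k=7: ATGCTAT vs CTATCAT ✗.
Only k = 4 is perfect, so the longest perfect 3' overlap is 4.

Longest perfect overlap: 4 complementary base pairs; significant dimer risk (threshold 4).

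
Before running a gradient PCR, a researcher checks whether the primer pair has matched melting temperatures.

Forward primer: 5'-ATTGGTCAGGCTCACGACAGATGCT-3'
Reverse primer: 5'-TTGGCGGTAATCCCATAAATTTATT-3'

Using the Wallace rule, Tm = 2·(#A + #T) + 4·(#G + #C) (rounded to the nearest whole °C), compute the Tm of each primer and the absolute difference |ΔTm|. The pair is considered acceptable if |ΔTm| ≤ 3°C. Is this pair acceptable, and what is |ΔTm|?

|ΔTm| = 10°C; the pair is not acceptable.

Forward: A=6 T=6 G=7 C=6 → Tm = 2·12 + 4·13 = 76°C.
Reverse: A=7 T=10 G=4 C=4 → Tm = 2·17 + 4·8 = 66°C.
|ΔTm| = |76 − 66| = 10°C, > 3°C.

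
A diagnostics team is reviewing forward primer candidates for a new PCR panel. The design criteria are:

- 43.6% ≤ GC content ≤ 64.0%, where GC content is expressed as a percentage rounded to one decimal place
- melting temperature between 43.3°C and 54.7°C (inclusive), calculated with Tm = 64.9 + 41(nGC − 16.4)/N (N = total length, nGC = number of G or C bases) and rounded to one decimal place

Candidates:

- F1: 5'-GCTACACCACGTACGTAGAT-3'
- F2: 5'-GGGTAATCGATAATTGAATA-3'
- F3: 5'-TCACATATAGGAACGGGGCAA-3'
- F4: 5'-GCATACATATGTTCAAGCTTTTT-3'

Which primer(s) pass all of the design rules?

F1 (20 nt, A=6 T=4 G=4 C=6): GC 10/20 = 50.0% ✓; Tm = 64.9 + 41·(10 − 16.4)/20 = 51.8°C ✓ — passes.
F2 (20 nt, A=8 T=6 G=5 C=1): GC 6/20 = 30.0%, outside 43.6–64.0% ✗; Tm = 64.9 + 41·(6 − 16.4)/20 = 43.6°C ✓ — fails.
F3 (21 nt, A=8 T=3 G=6 C=4): GC 10/21 = 47.6% ✓; Tm = 64.9 + 41·(10 − 16.4)/21 = 52.4°C ✓ — passes.
F4 (23 nt, A=6 T=10 G=3 C=4): GC 7/23 = 30.4%, outside 43.6–64.0% ✗; Tm = 64.9 + 41·(7 − 16.4)/23 = 48.1°C ✓ — fails.

F1 and F3.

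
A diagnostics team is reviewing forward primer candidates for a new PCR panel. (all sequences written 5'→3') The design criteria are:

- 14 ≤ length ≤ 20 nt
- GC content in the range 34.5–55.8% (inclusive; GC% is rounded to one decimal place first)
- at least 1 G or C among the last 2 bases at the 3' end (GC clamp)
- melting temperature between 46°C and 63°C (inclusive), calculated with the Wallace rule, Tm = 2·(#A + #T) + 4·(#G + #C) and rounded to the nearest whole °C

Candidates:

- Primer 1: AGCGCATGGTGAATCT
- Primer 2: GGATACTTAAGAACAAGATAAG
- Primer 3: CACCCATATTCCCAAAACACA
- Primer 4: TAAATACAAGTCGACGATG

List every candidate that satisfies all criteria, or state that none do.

Primer 1 and Primer 4.

Primer 1 (16 nt, A=4 T=4 G=5 C=3): length 16 ✓; GC 8/16 = 50.0% ✓; 3' end CT has 1 G/C ✓; Tm = 2·8 + 4·8 = 48°C ✓ — passes.
Primer 2 (22 nt, A=11 T=4 G=5 C=2): length 22, outside 14–20 ✗; GC 7/22 = 31.8%, outside 34.5–55.8% ✗; 3' end AG has 1 G/C ✓; Tm = 2·15 + 4·7 = 58°C ✓ — fails.
Primer 3 (21 nt, A=9 T=3 G=0 C=9): length 21, outside 14–20 ✗; GC 9/21 = 42.9% ✓; 3' end CA has 1 G/C ✓; Tm = 2·12 + 4·9 = 60°C ✓ — fails.
Primer 4 (19 nt, A=8 T=4 G=4 C=3): length 19 ✓; GC 7/19 = 36.8% ✓; 3' end TG has 1 G/C ✓; Tm = 2·12 + 4·7 = 52°C ✓ — passes.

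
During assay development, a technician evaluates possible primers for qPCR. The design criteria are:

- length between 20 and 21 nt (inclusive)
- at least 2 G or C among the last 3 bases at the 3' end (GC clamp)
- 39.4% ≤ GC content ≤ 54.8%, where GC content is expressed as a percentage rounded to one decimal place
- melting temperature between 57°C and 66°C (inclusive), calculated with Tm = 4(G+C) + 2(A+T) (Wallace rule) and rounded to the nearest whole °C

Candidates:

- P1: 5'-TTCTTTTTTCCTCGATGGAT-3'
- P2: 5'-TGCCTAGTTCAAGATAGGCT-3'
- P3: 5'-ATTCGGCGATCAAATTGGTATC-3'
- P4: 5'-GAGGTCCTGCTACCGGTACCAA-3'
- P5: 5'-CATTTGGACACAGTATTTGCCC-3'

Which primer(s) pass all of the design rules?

P2 only.

P1 (20 nt, A=2 T=11 G=3 C=4): length 20 ✓; 3' end GAT has 1 G/C, need ≥2 ✗; GC 7/20 = 35.0%, outside 39.4–54.8% ✗; Tm = 2·13 + 4·7 = 54°C, outside 57–66°C ✗ — fails.
P2 (20 nt, A=5 T=6 G=5 C=4): length 20 ✓; 3' end GCT has 2 G/C ✓; GC 9/20 = 45.0% ✓; Tm = 2·11 + 4·9 = 58°C ✓ — passes.
P3 (22 nt, A=6 T=7 G=5 C=4): length 22, outside 20–21 ✗; 3' end ATC has 1 G/C, need ≥2 ✗; GC 9/22 = 40.9% ✓; Tm = 2·13 + 4·9 = 62°C ✓ — fails.
P4 (22 nt, A=5 T=4 G=6 C=7): length 22, outside 20–21 ✗; 3' end CAA has 1 G/C, need ≥2 ✗; GC 13/22 = 59.1%, outside 39.4–54.8% ✗; Tm = 2·9 + 4·13 = 70°C, outside 57–66°C ✗ — fails.
P5 (22 nt, A=5 T=7 G=4 C=6): length 22, outside 20–21 ✗; 3' end CCC has 3 G/C ✓; GC 10/22 = 45.5% ✓; Tm = 2·12 + 4·10 = 64°C ✓ — fails.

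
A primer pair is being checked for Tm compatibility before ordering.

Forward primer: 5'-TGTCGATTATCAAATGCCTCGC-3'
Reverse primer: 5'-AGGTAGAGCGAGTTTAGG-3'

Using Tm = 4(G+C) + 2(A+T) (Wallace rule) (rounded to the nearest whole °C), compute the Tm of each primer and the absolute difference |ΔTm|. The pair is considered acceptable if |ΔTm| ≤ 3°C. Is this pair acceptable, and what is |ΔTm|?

|ΔTm| = 10°C; the pair is not acceptable.

Forward: A=5 T=7 G=4 C=6 → Tm = 2·12 + 4·10 = 64°C.
Reverse: A=5 T=4 G=8 C=1 → Tm = 2·9 + 4·9 = 54°C.
|ΔTm| = |64 − 54| = 10°C, > 3°C.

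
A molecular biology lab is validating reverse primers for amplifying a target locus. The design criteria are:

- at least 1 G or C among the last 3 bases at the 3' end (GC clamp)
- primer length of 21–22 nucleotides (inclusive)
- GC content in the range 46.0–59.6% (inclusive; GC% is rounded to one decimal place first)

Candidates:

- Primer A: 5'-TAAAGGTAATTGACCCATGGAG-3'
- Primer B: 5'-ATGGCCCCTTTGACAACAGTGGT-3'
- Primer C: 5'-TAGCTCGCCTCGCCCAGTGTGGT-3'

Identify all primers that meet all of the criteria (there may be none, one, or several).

Primer A (22 nt, A=8 T=5 G=6 C=3): 3' end GAG has 2 G/C ✓; length 22 ✓; GC 9/22 = 40.9%, outside 46.0–59.6% ✗ — fails.
Primer B (23 nt, A=5 T=6 G=6 C=6): 3' end GGT has 2 G/C ✓; length 23, outside 21–22 ✗; GC 12/23 = 52.2% ✓ — fails.
Primer C (23 nt, A=2 T=6 G=7 C=8): 3' end GGT has 2 G/C ✓; length 23, outside 21–22 ✗; GC 15/23 = 65.2%, outside 46.0–59.6% ✗ — fails.

None of the candidates satisfy all criteria.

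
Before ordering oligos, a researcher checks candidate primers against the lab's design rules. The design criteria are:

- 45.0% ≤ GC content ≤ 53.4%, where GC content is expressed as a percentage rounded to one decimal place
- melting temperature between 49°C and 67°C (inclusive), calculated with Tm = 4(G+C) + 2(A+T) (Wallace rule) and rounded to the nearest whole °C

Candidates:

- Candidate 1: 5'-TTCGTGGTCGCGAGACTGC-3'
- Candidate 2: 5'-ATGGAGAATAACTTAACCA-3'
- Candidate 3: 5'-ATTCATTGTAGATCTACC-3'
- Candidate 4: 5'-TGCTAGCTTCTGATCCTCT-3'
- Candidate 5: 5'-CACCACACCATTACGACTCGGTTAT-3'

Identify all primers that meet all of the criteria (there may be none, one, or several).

Candidate 1 (19 nt, A=2 T=5 G=7 C=5): GC 12/19 = 63.2%, outside 45.0–53.4% ✗; Tm = 2·7 + 4·12 = 62°C ✓ — fails.
Candidate 2 (19 nt, A=9 T=4 G=3 C=3): GC 6/19 = 31.6%, outside 45.0–53.4% ✗; Tm = 2·13 + 4·6 = 50°C ✓ — fails.
Candidate 3 (18 nt, A=5 T=7 G=2 C=4): GC 6/18 = 33.3%, outside 45.0–53.4% ✗; Tm = 2·12 + 4·6 = 48°C, outside 49–67°C ✗ — fails.
Candidate 4 (19 nt, A=2 T=8 G=3 C=6): GC 9/19 = 47.4% ✓; Tm = 2·10 + 4·9 = 56°C ✓ — passes.
Candidate 5 (25 nt, A=7 T=6 G=3 C=9): GC 12/25 = 48.0% ✓; Tm = 2·13 + 4·12 = 74°C, outside 49–67°C ✗ — fails.

Candidate 4 only.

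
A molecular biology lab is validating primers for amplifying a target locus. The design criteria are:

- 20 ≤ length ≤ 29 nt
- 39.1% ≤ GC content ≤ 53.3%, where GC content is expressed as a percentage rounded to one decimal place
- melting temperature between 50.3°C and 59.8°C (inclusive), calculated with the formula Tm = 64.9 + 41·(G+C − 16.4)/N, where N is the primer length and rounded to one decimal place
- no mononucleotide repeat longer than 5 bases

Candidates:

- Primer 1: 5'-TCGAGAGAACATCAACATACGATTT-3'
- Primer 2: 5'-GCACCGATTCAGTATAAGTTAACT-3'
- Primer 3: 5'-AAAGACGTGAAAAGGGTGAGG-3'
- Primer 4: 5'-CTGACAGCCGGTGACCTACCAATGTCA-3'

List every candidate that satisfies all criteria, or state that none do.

Primer 3 only.

Primer 1 (25 nt, A=10 T=6 G=4 C=5): length 25 ✓; GC 9/25 = 36.0%, outside 39.1–53.3% ✗; Tm = 64.9 + 41·(9 − 16.4)/25 = 52.8°C ✓; longest run = 3 ✓ — fails.
Primer 2 (24 nt, A=8 T=7 G=4 C=5): length 24 ✓; GC 9/24 = 37.5%, outside 39.1–53.3% ✗; Tm = 64.9 + 41·(9 − 16.4)/24 = 52.3°C ✓; longest run = 2 ✓ — fails.
Primer 3 (21 nt, A=9 T=2 G=9 C=1): length 21 ✓; GC 10/21 = 47.6% ✓; Tm = 64.9 + 41·(10 − 16.4)/21 = 52.4°C ✓; longest run = 4 ✓ — passes.
Primer 4 (27 nt, A=7 T=5 G=6 C=9): length 27 ✓; GC 15/27 = 55.6%, outside 39.1–53.3% ✗; Tm = 64.9 + 41·(15 − 16.4)/27 = 62.8°C, outside 50.3–59.8°C ✗; longest run = 2 ✓ — fails.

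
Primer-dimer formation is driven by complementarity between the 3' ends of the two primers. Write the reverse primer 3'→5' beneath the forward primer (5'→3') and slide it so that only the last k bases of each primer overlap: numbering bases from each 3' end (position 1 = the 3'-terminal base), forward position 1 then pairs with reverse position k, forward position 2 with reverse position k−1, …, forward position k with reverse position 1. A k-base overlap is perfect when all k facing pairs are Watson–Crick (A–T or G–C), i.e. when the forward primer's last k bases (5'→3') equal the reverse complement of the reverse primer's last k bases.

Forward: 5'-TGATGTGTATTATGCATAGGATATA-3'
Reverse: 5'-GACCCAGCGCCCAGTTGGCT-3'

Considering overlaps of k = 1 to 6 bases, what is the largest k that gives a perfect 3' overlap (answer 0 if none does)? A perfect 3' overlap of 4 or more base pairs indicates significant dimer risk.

Last 6 bases (5'→3') — forward …GATATA, reverse …TTGGCT.
Reverse complement of the reverse primer's last 6 bases: AGCCAA; its first k bases are the reverse complement of the reverse primer's last k bases, so a perfect k-base overlap needs the forward primer's last k bases to equal them.
Comparing (forward last k vs required): k=1: A vs A ✓; k=2: TA vs AG ✗; k=3: ATA vs AGC ✗; k=4: TATA vs AGCC ✗; k=5: ATATA vs AGCCA ✗; k=6: GATATA vs AGCCAA ✗.
Only k = 1 is perfect, so the longest perfect 3' overlap is 1.

Longest perfect overlap: 1 complementary base pair; below the dimer-risk threshold (threshold 4).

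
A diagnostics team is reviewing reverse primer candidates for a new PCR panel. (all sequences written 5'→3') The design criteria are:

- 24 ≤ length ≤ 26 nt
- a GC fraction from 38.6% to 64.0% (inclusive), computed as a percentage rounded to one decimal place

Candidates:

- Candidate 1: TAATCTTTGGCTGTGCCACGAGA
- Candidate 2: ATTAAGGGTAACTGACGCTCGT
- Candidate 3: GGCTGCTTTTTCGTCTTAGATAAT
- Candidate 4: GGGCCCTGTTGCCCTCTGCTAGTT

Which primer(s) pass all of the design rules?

Candidate 4 only.

Candidate 1 (23 nt, A=5 T=7 G=6 C=5): length 23, outside 24–26 ✗; GC 11/23 = 47.8% ✓ — fails.
Candidate 2 (22 nt, A=6 T=6 G=6 C=4): length 22, outside 24–26 ✗; GC 10/22 = 45.5% ✓ — fails.
Candidate 3 (24 nt, A=4 T=11 G=5 C=4): length 24 ✓; GC 9/24 = 37.5%, outside 38.6–64.0% ✗ — fails.
Candidate 4 (24 nt, A=1 T=8 G=7 C=8): length 24 ✓; GC 15/24 = 62.5% ✓ — passes.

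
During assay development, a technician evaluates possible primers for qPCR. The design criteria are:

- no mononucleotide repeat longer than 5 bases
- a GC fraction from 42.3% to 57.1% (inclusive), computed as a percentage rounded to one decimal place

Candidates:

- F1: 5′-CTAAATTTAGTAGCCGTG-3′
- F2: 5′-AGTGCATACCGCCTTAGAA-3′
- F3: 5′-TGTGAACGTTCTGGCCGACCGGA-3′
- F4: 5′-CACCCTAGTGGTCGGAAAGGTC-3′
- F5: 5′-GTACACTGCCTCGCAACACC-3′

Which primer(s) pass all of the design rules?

F1 (18 nt, A=5 T=6 G=4 C=3): longest run = 3 ✓; GC 7/18 = 38.9%, outside 42.3–57.1% ✗ — fails.
F2 (19 nt, A=6 T=4 G=4 C=5): longest run = 2 ✓; GC 9/19 = 47.4% ✓ — passes.
F3 (23 nt, A=4 T=5 G=8 C=6): longest run = 2 ✓; GC 14/23 = 60.9%, outside 42.3–57.1% ✗ — fails.
F4 (22 nt, A=5 T=4 G=7 C=6): longest run = 3 ✓; GC 13/22 = 59.1%, outside 42.3–57.1% ✗ — fails.
F5 (20 nt, A=5 T=3 G=3 C=9): longest run = 2 ✓; GC 12/20 = 60.0%, outside 42.3–57.1% ✗ — fails.

F2 only.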